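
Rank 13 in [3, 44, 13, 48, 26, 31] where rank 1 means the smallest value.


Sort ascending: [3, 13, 26, 31, 44, 48]
Find 13 in the sorted list.
13 is at position 2 (1-indexed).
Final answer: 2


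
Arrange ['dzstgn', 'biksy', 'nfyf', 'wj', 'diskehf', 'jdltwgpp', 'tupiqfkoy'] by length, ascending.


Compute lengths:
  'dzstgn' has length 6
  'biksy' has length 5
  'nfyf' has length 4
  'wj' has length 2
  'diskehf' has length 7
  'jdltwgpp' has length 8
  'tupiqfkoy' has length 9
Lengths in increasing order: 2 < 4 < 5 < 6 < 7 < 8 < 9
Listing the words in that order gives the answer.
Final answer: ['wj', 'nfyf', 'biksy', 'dzstgn', 'diskehf', 'jdltwgpp', 'tupiqfkoy']


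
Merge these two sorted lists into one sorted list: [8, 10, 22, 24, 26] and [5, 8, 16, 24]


List A: [8, 10, 22, 24, 26]
List B: [5, 8, 16, 24]
Repeatedly compare the front elements and take the smaller:
  8 vs 5 -> take 5
  8 vs 8 -> take 8
  10 vs 8 -> take 8
  10 vs 16 -> take 10
  22 vs 16 -> take 16
  22 vs 24 -> take 22
  24 vs 24 -> take 24
  26 vs 24 -> take 24
  B is exhausted; append the rest of A: [26]
Final answer: [5, 8, 8, 10, 16, 22, 24, 24, 26]


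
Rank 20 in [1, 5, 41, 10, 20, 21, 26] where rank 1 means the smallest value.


Sort ascending: [1, 5, 10, 20, 21, 26, 41]
Find 20 in the sorted list.
20 is at position 4 (1-indexed).
Final answer: 4


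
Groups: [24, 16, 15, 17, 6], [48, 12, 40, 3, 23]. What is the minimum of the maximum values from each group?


Find max of each group:
  Group 1: [24, 16, 15, 17, 6] -> max = 24
  Group 2: [48, 12, 40, 3, 23] -> max = 48
Maxes: [24, 48]
Minimum of maxes = 24
Final answer: 24


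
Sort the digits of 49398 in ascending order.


The number 49398 has digits: 4, 9, 3, 9, 8
Sorted: 3, 4, 8, 9, 9
Joining the sorted digits gives the result.
Final answer: 34899


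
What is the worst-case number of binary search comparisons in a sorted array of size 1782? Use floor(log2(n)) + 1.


Binary search halves the search space each step.
Maximum comparisons = floor(log2(1782)) + 1
log2(1782) = 10.7993
floor(log2(1782)) = 10, so 10 + 1 = 11
Final answer: 11


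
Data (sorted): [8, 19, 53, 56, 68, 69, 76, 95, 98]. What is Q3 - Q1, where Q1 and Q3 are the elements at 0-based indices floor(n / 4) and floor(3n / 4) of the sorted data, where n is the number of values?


The data has n = 9 elements.
Q1 index = floor(9 / 4) = floor(2.25) = 2; Q3 index = floor(3 * 9 / 4) = floor(6.75) = 6
Q1 = element at index 2 = 53
Q3 = element at index 6 = 76
IQR = 76 - 53 = 23
Final answer: 23


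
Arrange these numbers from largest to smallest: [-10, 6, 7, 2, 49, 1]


Original list: [-10, 6, 7, 2, 49, 1]
Repeatedly take the largest remaining element:
  Remaining [-10, 6, 7, 2, 49, 1] -> largest is 49
  Remaining [-10, 6, 7, 2, 1] -> largest is 7
  Remaining [-10, 6, 2, 1] -> largest is 6
  Remaining [-10, 2, 1] -> largest is 2
  Remaining [-10, 1] -> largest is 1
  Remaining [-10] -> largest is -10
Collecting the picks in order gives the descending list.
Final answer: [49, 7, 6, 2, 1, -10]


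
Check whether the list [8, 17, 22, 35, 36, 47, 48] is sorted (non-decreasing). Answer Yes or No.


Check consecutive pairs:
  8 <= 17? True
  17 <= 22? True
  22 <= 35? True
  35 <= 36? True
  36 <= 47? True
  47 <= 48? True
Every consecutive pair is in order, so the list is non-decreasing.
Final answer: Yes


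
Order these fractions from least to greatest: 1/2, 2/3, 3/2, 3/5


Convert to decimal for comparison:
  1/2 = 0.5
  2/3 = 0.6667
  3/2 = 1.5
  3/5 = 0.6
Decimals in increasing order: 0.5 < 0.6 < 0.6667 < 1.5
Writing each back as its fraction gives the sorted order.
Final answer: 1/2, 3/5, 2/3, 3/2


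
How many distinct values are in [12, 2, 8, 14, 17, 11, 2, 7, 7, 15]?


List all unique values:
Distinct values: [2, 7, 8, 11, 12, 14, 15, 17]
Count = 8
Final answer: 8


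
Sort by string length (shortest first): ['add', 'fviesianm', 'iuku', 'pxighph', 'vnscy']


Compute lengths:
  'add' has length 3
  'fviesianm' has length 9
  'iuku' has length 4
  'pxighph' has length 7
  'vnscy' has length 5
Lengths in increasing order: 3 < 4 < 5 < 7 < 9
Listing the words in that order gives the answer.
Final answer: ['add', 'iuku', 'vnscy', 'pxighph', 'fviesianm']


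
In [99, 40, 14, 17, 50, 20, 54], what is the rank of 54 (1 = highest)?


Sort descending: [99, 54, 50, 40, 20, 17, 14]
Find 54 in the sorted list.
54 is at position 2.
Final answer: 2


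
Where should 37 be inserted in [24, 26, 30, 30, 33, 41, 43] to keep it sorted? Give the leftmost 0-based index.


List is sorted: [24, 26, 30, 30, 33, 41, 43]
We need the leftmost position where 37 can be inserted, i.e. the first index whose element is >= 37 (or the end of the list if none is).
Binary search with low=0, high=7 (0-based indices):
  low=0, high=7, mid=3: a[3]=30 < 37, so low = 4
  low=4, high=7, mid=5: a[5]=41 >= 37, so high = 5
  low=4, high=5, mid=4: a[4]=33 < 37, so low = 5
Now low = high = 5, so the insertion index is 5.
Final answer: 5


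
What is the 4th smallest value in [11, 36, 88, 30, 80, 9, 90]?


Sort ascending: [9, 11, 30, 36, 80, 88, 90]
The 4th element (1-indexed) is at index 3.
Value = 36
Final answer: 36


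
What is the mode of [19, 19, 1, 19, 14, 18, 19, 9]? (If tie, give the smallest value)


Count the frequency of each value:
  1 appears 1 time(s)
  9 appears 1 time(s)
  14 appears 1 time(s)
  18 appears 1 time(s)
  19 appears 4 time(s)
Maximum frequency is 4.
Only 19 reaches that frequency, so it is the mode.
Final answer: 19


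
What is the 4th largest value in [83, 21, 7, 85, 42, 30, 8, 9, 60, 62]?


Sort descending: [85, 83, 62, 60, 42, 30, 21, 9, 8, 7]
The 4th element (1-indexed) is at index 3.
Value = 60
Final answer: 60


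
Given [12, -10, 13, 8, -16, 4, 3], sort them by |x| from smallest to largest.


Compute absolute values:
  |12| = 12
  |-10| = 10
  |13| = 13
  |8| = 8
  |-16| = 16
  |4| = 4
  |3| = 3
Absolute values in increasing order: 3 < 4 < 8 < 10 < 12 < 13 < 16
Listing the original numbers in that order gives the answer.
Final answer: [3, 4, 8, -10, 12, 13, -16]


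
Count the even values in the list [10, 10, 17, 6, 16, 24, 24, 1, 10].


Check each element:
  10 is even
  10 is even
  17 is odd
  6 is even
  16 is even
  24 is even
  24 is even
  1 is odd
  10 is even
Evens: [10, 10, 6, 16, 24, 24, 10]
Count of evens = 7
Final answer: 7


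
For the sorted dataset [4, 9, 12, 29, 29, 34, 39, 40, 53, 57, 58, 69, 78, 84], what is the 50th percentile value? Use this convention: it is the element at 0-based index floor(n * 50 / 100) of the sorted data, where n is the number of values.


The dataset has n = 14 elements.
Index = floor(14 * 50 / 100) = floor(700 / 100) = floor(7) = 7
Counting from index 0 in the sorted data, the element at index 7 is 40.
Final answer: 40


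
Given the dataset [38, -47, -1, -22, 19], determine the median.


First, sort the list: [-47, -22, -1, 19, 38]
The list has 5 elements (odd count).
The middle index is 2 (0-based), and the element there is -1.
Final answer: -1


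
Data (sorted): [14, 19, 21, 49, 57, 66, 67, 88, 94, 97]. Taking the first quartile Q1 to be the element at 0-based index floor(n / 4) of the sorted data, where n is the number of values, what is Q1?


The list has n = 10 elements.
Q1 index = floor(10 / 4) = floor(2.5) = 2
Counting from index 0 in the sorted data, the element at index 2 is 21.
Final answer: 21


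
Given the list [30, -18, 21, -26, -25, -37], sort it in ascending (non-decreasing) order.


Original list: [30, -18, 21, -26, -25, -37]
Repeatedly take the smallest remaining element:
  Remaining [30, -18, 21, -26, -25, -37] -> smallest is -37
  Remaining [30, -18, 21, -26, -25] -> smallest is -26
  Remaining [30, -18, 21, -25] -> smallest is -25
  Remaining [30, -18, 21] -> smallest is -18
  Remaining [30, 21] -> smallest is 21
  Remaining [30] -> smallest is 30
Collecting the picks in order gives the sorted list.
Final answer: [-37, -26, -25, -18, 21, 30]


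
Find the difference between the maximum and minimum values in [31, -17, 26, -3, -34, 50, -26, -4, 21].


Maximum value: 50
Minimum value: -34
Range = 50 - (-34) = 84
Final answer: 84


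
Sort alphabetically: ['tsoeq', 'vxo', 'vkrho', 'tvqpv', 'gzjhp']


Compare strings character by character (the first differing letter decides):
  'gzjhp' < 'tsoeq' since 'g' < 't' at position 1
  'tsoeq' < 'tvqpv' since 's' < 'v' at position 2
  'tvqpv' < 'vkrho' since 't' < 'v' at position 1
  'vkrho' < 'vxo' since 'k' < 'x' at position 2
Chaining these comparisons gives the alphabetical order.
Final answer: ['gzjhp', 'tsoeq', 'tvqpv', 'vkrho', 'vxo']


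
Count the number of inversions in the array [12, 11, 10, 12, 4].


For each element, count the later elements that are smaller than it:
  12 (index 0): smaller elements after it = [11, 10, 4] -> 3
  11 (index 1): smaller elements after it = [10, 4] -> 2
  10 (index 2): smaller elements after it = [4] -> 1
  12 (index 3): smaller elements after it = [4] -> 1
Total inversions = 3 + 2 + 1 + 1 = 7
Final answer: 7


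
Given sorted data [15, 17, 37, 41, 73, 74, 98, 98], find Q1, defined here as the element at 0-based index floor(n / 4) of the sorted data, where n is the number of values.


The list has n = 8 elements.
Q1 index = floor(8 / 4) = floor(2) = 2
Counting from index 0 in the sorted data, the element at index 2 is 37.
Final answer: 37


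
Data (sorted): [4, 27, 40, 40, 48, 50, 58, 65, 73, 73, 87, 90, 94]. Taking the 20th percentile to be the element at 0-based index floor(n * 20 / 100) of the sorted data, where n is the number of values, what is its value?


The dataset has n = 13 elements.
Index = floor(13 * 20 / 100) = floor(260 / 100) = floor(2.6) = 2
Counting from index 0 in the sorted data, the element at index 2 is 40.
Final answer: 40


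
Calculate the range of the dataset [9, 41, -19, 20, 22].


Maximum value: 41
Minimum value: -19
Range = 41 - (-19) = 60
Final answer: 60


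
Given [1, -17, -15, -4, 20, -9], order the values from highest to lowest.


Original list: [1, -17, -15, -4, 20, -9]
Repeatedly take the largest remaining element:
  Remaining [1, -17, -15, -4, 20, -9] -> largest is 20
  Remaining [1, -17, -15, -4, -9] -> largest is 1
  Remaining [-17, -15, -4, -9] -> largest is -4
  Remaining [-17, -15, -9] -> largest is -9
  Remaining [-17, -15] -> largest is -15
  Remaining [-17] -> largest is -17
Collecting the picks in order gives the descending list.
Final answer: [20, 1, -4, -9, -15, -17]


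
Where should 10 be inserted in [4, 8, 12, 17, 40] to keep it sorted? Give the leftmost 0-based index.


List is sorted: [4, 8, 12, 17, 40]
We need the leftmost position where 10 can be inserted, i.e. the first index whose element is >= 10 (or the end of the list if none is).
Binary search with low=0, high=5 (0-based indices):
  low=0, high=5, mid=2: a[2]=12 >= 10, so high = 2
  low=0, high=2, mid=1: a[1]=8 < 10, so low = 2
Now low = high = 2, so the insertion index is 2.
Final answer: 2


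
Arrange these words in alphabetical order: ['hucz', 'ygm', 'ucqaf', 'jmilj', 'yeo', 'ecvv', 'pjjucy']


Compare strings character by character (the first differing letter decides):
  'ecvv' < 'hucz' since 'e' < 'h' at position 1
  'hucz' < 'jmilj' since 'h' < 'j' at position 1
  'jmilj' < 'pjjucy' since 'j' < 'p' at position 1
  'pjjucy' < 'ucqaf' since 'p' < 'u' at position 1
  'ucqaf' < 'yeo' since 'u' < 'y' at position 1
  'yeo' < 'ygm' since 'e' < 'g' at position 2
Chaining these comparisons gives the alphabetical order.
Final answer: ['ecvv', 'hucz', 'jmilj', 'pjjucy', 'ucqaf', 'yeo', 'ygm']


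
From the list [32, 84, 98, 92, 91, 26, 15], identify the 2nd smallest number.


Sort ascending: [15, 26, 32, 84, 91, 92, 98]
The 2nd element (1-indexed) is at index 1.
Value = 26
Final answer: 26


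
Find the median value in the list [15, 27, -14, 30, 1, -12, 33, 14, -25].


First, sort the list: [-25, -14, -12, 1, 14, 15, 27, 30, 33]
The list has 9 elements (odd count).
The middle index is 4 (0-based), and the element there is 14.
Final answer: 14


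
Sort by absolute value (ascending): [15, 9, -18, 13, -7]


Compute absolute values:
  |15| = 15
  |9| = 9
  |-18| = 18
  |13| = 13
  |-7| = 7
Absolute values in increasing order: 7 < 9 < 13 < 15 < 18
Listing the original numbers in that order gives the answer.
Final answer: [-7, 9, 13, 15, -18]


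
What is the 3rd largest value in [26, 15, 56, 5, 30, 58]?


Sort descending: [58, 56, 30, 26, 15, 5]
The 3rd element (1-indexed) is at index 2.
Value = 30
Final answer: 30


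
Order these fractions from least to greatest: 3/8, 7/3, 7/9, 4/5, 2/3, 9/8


Convert to decimal for comparison:
  3/8 = 0.375
  7/3 = 2.3333
  7/9 = 0.7778
  4/5 = 0.8
  2/3 = 0.6667
  9/8 = 1.125
Decimals in increasing order: 0.375 < 0.6667 < 0.7778 < 0.8 < 1.125 < 2.3333
Writing each back as its fraction gives the sorted order.
Final answer: 3/8, 2/3, 7/9, 4/5, 9/8, 7/3


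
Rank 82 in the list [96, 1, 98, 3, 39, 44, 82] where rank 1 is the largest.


Sort descending: [98, 96, 82, 44, 39, 3, 1]
Find 82 in the sorted list.
82 is at position 3.
Final answer: 3


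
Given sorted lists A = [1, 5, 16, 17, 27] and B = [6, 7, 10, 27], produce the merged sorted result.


List A: [1, 5, 16, 17, 27]
List B: [6, 7, 10, 27]
Repeatedly compare the front elements and take the smaller:
  1 vs 6 -> take 1
  5 vs 6 -> take 5
  16 vs 6 -> take 6
  16 vs 7 -> take 7
  16 vs 10 -> take 10
  16 vs 27 -> take 16
  17 vs 27 -> take 17
  27 vs 27 -> take 27
  A is exhausted; append the rest of B: [27]
Final answer: [1, 5, 6, 7, 10, 16, 17, 27, 27]


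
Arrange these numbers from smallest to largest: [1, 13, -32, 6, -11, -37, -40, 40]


Original list: [1, 13, -32, 6, -11, -37, -40, 40]
Repeatedly take the smallest remaining element:
  Remaining [1, 13, -32, 6, -11, -37, -40, 40] -> smallest is -40
  Remaining [1, 13, -32, 6, -11, -37, 40] -> smallest is -37
  Remaining [1, 13, -32, 6, -11, 40] -> smallest is -32
  Remaining [1, 13, 6, -11, 40] -> smallest is -11
  Remaining [1, 13, 6, 40] -> smallest is 1
  Remaining [13, 6, 40] -> smallest is 6
  Remaining [13, 40] -> smallest is 13
  Remaining [40] -> smallest is 40
Collecting the picks in order gives the sorted list.
Final answer: [-40, -37, -32, -11, 1, 6, 13, 40]


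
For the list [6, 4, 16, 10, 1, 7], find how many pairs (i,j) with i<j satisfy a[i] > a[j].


For each element, count the later elements that are smaller than it:
  6 (index 0): smaller elements after it = [4, 1] -> 2
  4 (index 1): smaller elements after it = [1] -> 1
  16 (index 2): smaller elements after it = [10, 1, 7] -> 3
  10 (index 3): smaller elements after it = [1, 7] -> 2
  1 (index 4): smaller elements after it = [] -> 0
Total inversions = 2 + 1 + 3 + 2 + 0 = 8
Final answer: 8


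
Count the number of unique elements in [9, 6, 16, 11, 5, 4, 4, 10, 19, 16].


List all unique values:
Distinct values: [4, 5, 6, 9, 10, 11, 16, 19]
Count = 8
Final answer: 8


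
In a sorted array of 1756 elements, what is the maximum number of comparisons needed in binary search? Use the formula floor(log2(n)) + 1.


Binary search halves the search space each step.
Maximum comparisons = floor(log2(1756)) + 1
log2(1756) = 10.7781
floor(log2(1756)) = 10, so 10 + 1 = 11
Final answer: 11


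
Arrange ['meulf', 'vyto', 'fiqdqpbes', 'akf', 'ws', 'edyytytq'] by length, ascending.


Compute lengths:
  'meulf' has length 5
  'vyto' has length 4
  'fiqdqpbes' has length 9
  'akf' has length 3
  'ws' has length 2
  'edyytytq' has length 8
Lengths in increasing order: 2 < 3 < 4 < 5 < 8 < 9
Listing the words in that order gives the answer.
Final answer: ['ws', 'akf', 'vyto', 'meulf', 'edyytytq', 'fiqdqpbes']


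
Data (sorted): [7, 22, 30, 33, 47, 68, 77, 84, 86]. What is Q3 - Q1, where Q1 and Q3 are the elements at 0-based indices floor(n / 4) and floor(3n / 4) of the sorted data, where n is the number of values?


The data has n = 9 elements.
Q1 index = floor(9 / 4) = floor(2.25) = 2; Q3 index = floor(3 * 9 / 4) = floor(6.75) = 6
Q1 = element at index 2 = 30
Q3 = element at index 6 = 77
IQR = 77 - 30 = 47
Final answer: 47


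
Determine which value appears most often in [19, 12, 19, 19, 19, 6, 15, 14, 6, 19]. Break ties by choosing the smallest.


Count the frequency of each value:
  6 appears 2 time(s)
  12 appears 1 time(s)
  14 appears 1 time(s)
  15 appears 1 time(s)
  19 appears 5 time(s)
Maximum frequency is 5.
Only 19 reaches that frequency, so it is the mode.
Final answer: 19


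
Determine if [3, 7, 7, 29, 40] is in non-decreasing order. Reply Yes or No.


Check consecutive pairs:
  3 <= 7? True
  7 <= 7? True
  7 <= 29? True
  29 <= 40? True
Every consecutive pair is in order, so the list is non-decreasing.
Final answer: Yes


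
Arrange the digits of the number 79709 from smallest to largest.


The number 79709 has digits: 7, 9, 7, 0, 9
Sorted: 0, 7, 7, 9, 9
Joining the sorted digits gives the result.
Final answer: 07799


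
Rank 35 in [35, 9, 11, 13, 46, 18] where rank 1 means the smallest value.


Sort ascending: [9, 11, 13, 18, 35, 46]
Find 35 in the sorted list.
35 is at position 5 (1-indexed).
Final answer: 5


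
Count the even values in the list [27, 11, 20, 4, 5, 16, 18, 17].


Check each element:
  27 is odd
  11 is odd
  20 is even
  4 is even
  5 is odd
  16 is even
  18 is even
  17 is odd
Evens: [20, 4, 16, 18]
Count of evens = 4
Final answer: 4


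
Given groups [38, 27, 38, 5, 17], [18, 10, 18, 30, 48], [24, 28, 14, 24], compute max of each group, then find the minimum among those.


Find max of each group:
  Group 1: [38, 27, 38, 5, 17] -> max = 38
  Group 2: [18, 10, 18, 30, 48] -> max = 48
  Group 3: [24, 28, 14, 24] -> max = 28
Maxes: [38, 48, 28]
Minimum of maxes = 28
Final answer: 28


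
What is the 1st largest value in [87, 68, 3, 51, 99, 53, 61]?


Sort descending: [99, 87, 68, 61, 53, 51, 3]
The 1st element (1-indexed) is at index 0.
Value = 99
Final answer: 99


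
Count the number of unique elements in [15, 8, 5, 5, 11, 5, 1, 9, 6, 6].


List all unique values:
Distinct values: [1, 5, 6, 8, 9, 11, 15]
Count = 7
Final answer: 7


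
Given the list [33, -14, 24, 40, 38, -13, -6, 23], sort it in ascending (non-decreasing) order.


Original list: [33, -14, 24, 40, 38, -13, -6, 23]
Repeatedly take the smallest remaining element:
  Remaining [33, -14, 24, 40, 38, -13, -6, 23] -> smallest is -14
  Remaining [33, 24, 40, 38, -13, -6, 23] -> smallest is -13
  Remaining [33, 24, 40, 38, -6, 23] -> smallest is -6
  Remaining [33, 24, 40, 38, 23] -> smallest is 23
  Remaining [33, 24, 40, 38] -> smallest is 24
  Remaining [33, 40, 38] -> smallest is 33
  Remaining [40, 38] -> smallest is 38
  Remaining [40] -> smallest is 40
Collecting the picks in order gives the sorted list.
Final answer: [-14, -13, -6, 23, 24, 33, 38, 40]


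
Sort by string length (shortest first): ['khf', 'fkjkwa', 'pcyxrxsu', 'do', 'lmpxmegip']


Compute lengths:
  'khf' has length 3
  'fkjkwa' has length 6
  'pcyxrxsu' has length 8
  'do' has length 2
  'lmpxmegip' has length 9
Lengths in increasing order: 2 < 3 < 6 < 8 < 9
Listing the words in that order gives the answer.
Final answer: ['do', 'khf', 'fkjkwa', 'pcyxrxsu', 'lmpxmegip']


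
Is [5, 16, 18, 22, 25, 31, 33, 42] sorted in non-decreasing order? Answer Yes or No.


Check consecutive pairs:
  5 <= 16? True
  16 <= 18? True
  18 <= 22? True
  22 <= 25? True
  25 <= 31? True
  31 <= 33? True
  33 <= 42? True
Every consecutive pair is in order, so the list is non-decreasing.
Final answer: Yes


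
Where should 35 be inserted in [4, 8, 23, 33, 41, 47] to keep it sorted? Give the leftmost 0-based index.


List is sorted: [4, 8, 23, 33, 41, 47]
We need the leftmost position where 35 can be inserted, i.e. the first index whose element is >= 35 (or the end of the list if none is).
Binary search with low=0, high=6 (0-based indices):
  low=0, high=6, mid=3: a[3]=33 < 35, so low = 4
  low=4, high=6, mid=5: a[5]=47 >= 35, so high = 5
  low=4, high=5, mid=4: a[4]=41 >= 35, so high = 4
Now low = high = 4, so the insertion index is 4.
Final answer: 4


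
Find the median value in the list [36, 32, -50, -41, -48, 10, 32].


First, sort the list: [-50, -48, -41, 10, 32, 32, 36]
The list has 7 elements (odd count).
The middle index is 3 (0-based), and the element there is 10.
Final answer: 10


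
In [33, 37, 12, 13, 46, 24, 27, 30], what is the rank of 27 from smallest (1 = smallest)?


Sort ascending: [12, 13, 24, 27, 30, 33, 37, 46]
Find 27 in the sorted list.
27 is at position 4 (1-indexed).
Final answer: 4


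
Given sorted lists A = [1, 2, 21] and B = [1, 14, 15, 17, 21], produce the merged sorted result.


List A: [1, 2, 21]
List B: [1, 14, 15, 17, 21]
Repeatedly compare the front elements and take the smaller:
  1 vs 1 -> take 1
  2 vs 1 -> take 1
  2 vs 14 -> take 2
  21 vs 14 -> take 14
  21 vs 15 -> take 15
  21 vs 17 -> take 17
  21 vs 21 -> take 21
  A is exhausted; append the rest of B: [21]
Final answer: [1, 1, 2, 14, 15, 17, 21, 21]


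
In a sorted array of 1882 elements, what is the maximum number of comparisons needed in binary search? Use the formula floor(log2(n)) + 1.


Binary search halves the search space each step.
Maximum comparisons = floor(log2(1882)) + 1
log2(1882) = 10.8781
floor(log2(1882)) = 10, so 10 + 1 = 11
Final answer: 11


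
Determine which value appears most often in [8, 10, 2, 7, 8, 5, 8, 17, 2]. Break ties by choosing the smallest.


Count the frequency of each value:
  2 appears 2 time(s)
  5 appears 1 time(s)
  7 appears 1 time(s)
  8 appears 3 time(s)
  10 appears 1 time(s)
  17 appears 1 time(s)
Maximum frequency is 3.
Only 8 reaches that frequency, so it is the mode.
Final answer: 8


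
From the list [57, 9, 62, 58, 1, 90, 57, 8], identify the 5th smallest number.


Sort ascending: [1, 8, 9, 57, 57, 58, 62, 90]
The 5th element (1-indexed) is at index 4.
Value = 57
Final answer: 57


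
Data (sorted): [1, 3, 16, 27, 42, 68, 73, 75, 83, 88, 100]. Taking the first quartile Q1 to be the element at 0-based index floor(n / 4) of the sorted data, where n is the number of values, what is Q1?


The list has n = 11 elements.
Q1 index = floor(11 / 4) = floor(2.75) = 2
Counting from index 0 in the sorted data, the element at index 2 is 16.
Final answer: 16


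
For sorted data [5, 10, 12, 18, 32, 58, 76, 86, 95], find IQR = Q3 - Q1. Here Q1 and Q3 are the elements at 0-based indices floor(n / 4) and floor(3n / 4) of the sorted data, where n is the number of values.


The data has n = 9 elements.
Q1 index = floor(9 / 4) = floor(2.25) = 2; Q3 index = floor(3 * 9 / 4) = floor(6.75) = 6
Q1 = element at index 2 = 12
Q3 = element at index 6 = 76
IQR = 76 - 12 = 64
Final answer: 64


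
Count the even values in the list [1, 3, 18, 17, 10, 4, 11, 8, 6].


Check each element:
  1 is odd
  3 is odd
  18 is even
  17 is odd
  10 is even
  4 is even
  11 is odd
  8 is even
  6 is even
Evens: [18, 10, 4, 8, 6]
Count of evens = 5
Final answer: 5


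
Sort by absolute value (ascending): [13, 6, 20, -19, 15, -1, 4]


Compute absolute values:
  |13| = 13
  |6| = 6
  |20| = 20
  |-19| = 19
  |15| = 15
  |-1| = 1
  |4| = 4
Absolute values in increasing order: 1 < 4 < 6 < 13 < 15 < 19 < 20
Listing the original numbers in that order gives the answer.
Final answer: [-1, 4, 6, 13, 15, -19, 20]


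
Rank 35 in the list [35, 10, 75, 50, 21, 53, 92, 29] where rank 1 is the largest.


Sort descending: [92, 75, 53, 50, 35, 29, 21, 10]
Find 35 in the sorted list.
35 is at position 5.
Final answer: 5


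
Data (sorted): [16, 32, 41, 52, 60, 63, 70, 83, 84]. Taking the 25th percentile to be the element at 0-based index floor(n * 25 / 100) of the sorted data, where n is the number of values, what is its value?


The dataset has n = 9 elements.
Index = floor(9 * 25 / 100) = floor(225 / 100) = floor(2.25) = 2
Counting from index 0 in the sorted data, the element at index 2 is 41.
Final answer: 41


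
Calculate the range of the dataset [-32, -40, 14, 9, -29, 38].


Maximum value: 38
Minimum value: -40
Range = 38 - (-40) = 78
Final answer: 78


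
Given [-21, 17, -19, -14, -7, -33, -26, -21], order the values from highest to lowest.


Original list: [-21, 17, -19, -14, -7, -33, -26, -21]
Repeatedly take the largest remaining element:
  Remaining [-21, 17, -19, -14, -7, -33, -26, -21] -> largest is 17
  Remaining [-21, -19, -14, -7, -33, -26, -21] -> largest is -7
  Remaining [-21, -19, -14, -33, -26, -21] -> largest is -14
  Remaining [-21, -19, -33, -26, -21] -> largest is -19
  Remaining [-21, -33, -26, -21] -> largest is -21
  Remaining [-33, -26, -21] -> largest is -21
  Remaining [-33, -26] -> largest is -26
  Remaining [-33] -> largest is -33
Collecting the picks in order gives the descending list.
Final answer: [17, -7, -14, -19, -21, -21, -26, -33]


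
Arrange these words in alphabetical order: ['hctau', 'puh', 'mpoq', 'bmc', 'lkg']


Compare strings character by character (the first differing letter decides):
  'bmc' < 'hctau' since 'b' < 'h' at position 1
  'hctau' < 'lkg' since 'h' < 'l' at position 1
  'lkg' < 'mpoq' since 'l' < 'm' at position 1
  'mpoq' < 'puh' since 'm' < 'p' at position 1
Chaining these comparisons gives the alphabetical order.
Final answer: ['bmc', 'hctau', 'lkg', 'mpoq', 'puh']


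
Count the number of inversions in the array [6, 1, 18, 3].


For each element, count the later elements that are smaller than it:
  6 (index 0): smaller elements after it = [1, 3] -> 2
  1 (index 1): smaller elements after it = [] -> 0
  18 (index 2): smaller elements after it = [3] -> 1
Total inversions = 2 + 0 + 1 = 3
Final answer: 3


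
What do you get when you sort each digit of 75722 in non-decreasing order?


The number 75722 has digits: 7, 5, 7, 2, 2
Sorted: 2, 2, 5, 7, 7
Joining the sorted digits gives the result.
Final answer: 22577


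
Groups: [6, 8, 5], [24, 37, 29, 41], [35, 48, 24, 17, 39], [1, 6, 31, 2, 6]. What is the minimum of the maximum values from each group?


Find max of each group:
  Group 1: [6, 8, 5] -> max = 8
  Group 2: [24, 37, 29, 41] -> max = 41
  Group 3: [35, 48, 24, 17, 39] -> max = 48
  Group 4: [1, 6, 31, 2, 6] -> max = 31
Maxes: [8, 41, 48, 31]
Minimum of maxes = 8
Final answer: 8


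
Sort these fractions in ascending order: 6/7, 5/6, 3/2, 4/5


Convert to decimal for comparison:
  6/7 = 0.8571
  5/6 = 0.8333
  3/2 = 1.5
  4/5 = 0.8
Decimals in increasing order: 0.8 < 0.8333 < 0.8571 < 1.5
Writing each back as its fraction gives the sorted order.
Final answer: 4/5, 5/6, 6/7, 3/2


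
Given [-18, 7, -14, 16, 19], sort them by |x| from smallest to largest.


Compute absolute values:
  |-18| = 18
  |7| = 7
  |-14| = 14
  |16| = 16
  |19| = 19
Absolute values in increasing order: 7 < 14 < 16 < 18 < 19
Listing the original numbers in that order gives the answer.
Final answer: [7, -14, 16, -18, 19]


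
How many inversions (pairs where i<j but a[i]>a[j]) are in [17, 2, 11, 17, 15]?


For each element, count the later elements that are smaller than it:
  17 (index 0): smaller elements after it = [2, 11, 15] -> 3
  2 (index 1): smaller elements after it = [] -> 0
  11 (index 2): smaller elements after it = [] -> 0
  17 (index 3): smaller elements after it = [15] -> 1
Total inversions = 3 + 0 + 0 + 1 = 4
Final answer: 4


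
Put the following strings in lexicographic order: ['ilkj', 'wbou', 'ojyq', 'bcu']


Compare strings character by character (the first differing letter decides):
  'bcu' < 'ilkj' since 'b' < 'i' at position 1
  'ilkj' < 'ojyq' since 'i' < 'o' at position 1
  'ojyq' < 'wbou' since 'o' < 'w' at position 1
Chaining these comparisons gives the alphabetical order.
Final answer: ['bcu', 'ilkj', 'ojyq', 'wbou']


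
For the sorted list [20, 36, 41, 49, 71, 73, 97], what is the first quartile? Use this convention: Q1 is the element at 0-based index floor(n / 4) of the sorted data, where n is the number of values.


The list has n = 7 elements.
Q1 index = floor(7 / 4) = floor(1.75) = 1
Counting from index 0 in the sorted data, the element at index 1 is 36.
Final answer: 36


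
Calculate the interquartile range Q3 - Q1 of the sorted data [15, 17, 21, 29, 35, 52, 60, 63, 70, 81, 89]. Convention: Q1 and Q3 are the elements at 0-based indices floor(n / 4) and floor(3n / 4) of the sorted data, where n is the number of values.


The data has n = 11 elements.
Q1 index = floor(11 / 4) = floor(2.75) = 2; Q3 index = floor(3 * 11 / 4) = floor(8.25) = 8
Q1 = element at index 2 = 21
Q3 = element at index 8 = 70
IQR = 70 - 21 = 49
Final answer: 49


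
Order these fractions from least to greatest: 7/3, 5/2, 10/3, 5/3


Convert to decimal for comparison:
  7/3 = 2.3333
  5/2 = 2.5
  10/3 = 3.3333
  5/3 = 1.6667
Decimals in increasing order: 1.6667 < 2.3333 < 2.5 < 3.3333
Writing each back as its fraction gives the sorted order.
Final answer: 5/3, 7/3, 5/2, 10/3


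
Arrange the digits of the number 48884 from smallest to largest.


The number 48884 has digits: 4, 8, 8, 8, 4
Sorted: 4, 4, 8, 8, 8
Joining the sorted digits gives the result.
Final answer: 44888


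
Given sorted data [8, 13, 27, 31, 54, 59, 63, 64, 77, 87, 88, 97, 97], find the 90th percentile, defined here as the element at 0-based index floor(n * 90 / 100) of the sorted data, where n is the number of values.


The dataset has n = 13 elements.
Index = floor(13 * 90 / 100) = floor(1170 / 100) = floor(11.7) = 11
Counting from index 0 in the sorted data, the element at index 11 is 97.
Final answer: 97


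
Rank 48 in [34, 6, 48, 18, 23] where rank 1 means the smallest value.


Sort ascending: [6, 18, 23, 34, 48]
Find 48 in the sorted list.
48 is at position 5 (1-indexed).
Final answer: 5


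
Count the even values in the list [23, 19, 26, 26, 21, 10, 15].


Check each element:
  23 is odd
  19 is odd
  26 is even
  26 is even
  21 is odd
  10 is even
  15 is odd
Evens: [26, 26, 10]
Count of evens = 3
Final answer: 3


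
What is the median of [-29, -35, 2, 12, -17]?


First, sort the list: [-35, -29, -17, 2, 12]
The list has 5 elements (odd count).
The middle index is 2 (0-based), and the element there is -17.
Final answer: -17


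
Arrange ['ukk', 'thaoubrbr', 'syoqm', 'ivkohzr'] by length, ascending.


Compute lengths:
  'ukk' has length 3
  'thaoubrbr' has length 9
  'syoqm' has length 5
  'ivkohzr' has length 7
Lengths in increasing order: 3 < 5 < 7 < 9
Listing the words in that order gives the answer.
Final answer: ['ukk', 'syoqm', 'ivkohzr', 'thaoubrbr']


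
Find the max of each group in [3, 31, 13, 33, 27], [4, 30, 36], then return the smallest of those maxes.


Find max of each group:
  Group 1: [3, 31, 13, 33, 27] -> max = 33
  Group 2: [4, 30, 36] -> max = 36
Maxes: [33, 36]
Minimum of maxes = 33
Final answer: 33


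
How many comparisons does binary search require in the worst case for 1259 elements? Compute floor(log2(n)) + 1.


Binary search halves the search space each step.
Maximum comparisons = floor(log2(1259)) + 1
log2(1259) = 10.2981
floor(log2(1259)) = 10, so 10 + 1 = 11
Final answer: 11


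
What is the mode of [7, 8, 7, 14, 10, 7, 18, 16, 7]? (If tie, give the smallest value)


Count the frequency of each value:
  7 appears 4 time(s)
  8 appears 1 time(s)
  10 appears 1 time(s)
  14 appears 1 time(s)
  16 appears 1 time(s)
  18 appears 1 time(s)
Maximum frequency is 4.
Only 7 reaches that frequency, so it is the mode.
Final answer: 7


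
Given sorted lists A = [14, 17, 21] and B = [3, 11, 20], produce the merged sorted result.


List A: [14, 17, 21]
List B: [3, 11, 20]
Repeatedly compare the front elements and take the smaller:
  14 vs 3 -> take 3
  14 vs 11 -> take 11
  14 vs 20 -> take 14
  17 vs 20 -> take 17
  21 vs 20 -> take 20
  B is exhausted; append the rest of A: [21]
Final answer: [3, 11, 14, 17, 20, 21]


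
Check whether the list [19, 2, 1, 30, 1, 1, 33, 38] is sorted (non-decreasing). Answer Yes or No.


Check consecutive pairs:
  19 <= 2? False
  2 <= 1? False
  1 <= 30? True
  30 <= 1? False
  1 <= 1? True
  1 <= 33? True
  33 <= 38? True
3 consecutive pair(s) are out of order, so the list is not sorted.
Final answer: No


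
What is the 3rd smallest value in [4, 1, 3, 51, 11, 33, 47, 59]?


Sort ascending: [1, 3, 4, 11, 33, 47, 51, 59]
The 3rd element (1-indexed) is at index 2.
Value = 4
Final answer: 4


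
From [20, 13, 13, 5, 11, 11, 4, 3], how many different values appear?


List all unique values:
Distinct values: [3, 4, 5, 11, 13, 20]
Count = 6
Final answer: 6


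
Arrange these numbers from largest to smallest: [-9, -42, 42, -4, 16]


Original list: [-9, -42, 42, -4, 16]
Repeatedly take the largest remaining element:
  Remaining [-9, -42, 42, -4, 16] -> largest is 42
  Remaining [-9, -42, -4, 16] -> largest is 16
  Remaining [-9, -42, -4] -> largest is -4
  Remaining [-9, -42] -> largest is -9
  Remaining [-42] -> largest is -42
Collecting the picks in order gives the descending list.
Final answer: [42, 16, -4, -9, -42]


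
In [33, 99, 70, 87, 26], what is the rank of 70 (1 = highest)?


Sort descending: [99, 87, 70, 33, 26]
Find 70 in the sorted list.
70 is at position 3.
Final answer: 3


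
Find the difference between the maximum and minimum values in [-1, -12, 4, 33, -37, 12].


Maximum value: 33
Minimum value: -37
Range = 33 - (-37) = 70
Final answer: 70


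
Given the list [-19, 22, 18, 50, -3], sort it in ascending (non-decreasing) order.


Original list: [-19, 22, 18, 50, -3]
Repeatedly take the smallest remaining element:
  Remaining [-19, 22, 18, 50, -3] -> smallest is -19
  Remaining [22, 18, 50, -3] -> smallest is -3
  Remaining [22, 18, 50] -> smallest is 18
  Remaining [22, 50] -> smallest is 22
  Remaining [50] -> smallest is 50
Collecting the picks in order gives the sorted list.
Final answer: [-19, -3, 18, 22, 50]


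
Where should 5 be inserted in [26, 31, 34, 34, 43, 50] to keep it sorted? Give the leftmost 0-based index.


List is sorted: [26, 31, 34, 34, 43, 50]
We need the leftmost position where 5 can be inserted, i.e. the first index whose element is >= 5 (or the end of the list if none is).
Binary search with low=0, high=6 (0-based indices):
  low=0, high=6, mid=3: a[3]=34 >= 5, so high = 3
  low=0, high=3, mid=1: a[1]=31 >= 5, so high = 1
  low=0, high=1, mid=0: a[0]=26 >= 5, so high = 0
Now low = high = 0, so the insertion index is 0.
Final answer: 0


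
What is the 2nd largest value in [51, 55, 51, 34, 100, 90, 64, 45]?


Sort descending: [100, 90, 64, 55, 51, 51, 45, 34]
The 2nd element (1-indexed) is at index 1.
Value = 90
Final answer: 90


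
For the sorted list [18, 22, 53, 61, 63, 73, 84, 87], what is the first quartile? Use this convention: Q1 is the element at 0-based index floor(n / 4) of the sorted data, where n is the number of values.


The list has n = 8 elements.
Q1 index = floor(8 / 4) = floor(2) = 2
Counting from index 0 in the sorted data, the element at index 2 is 53.
Final answer: 53


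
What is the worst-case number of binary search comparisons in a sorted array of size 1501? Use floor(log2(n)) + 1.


Binary search halves the search space each step.
Maximum comparisons = floor(log2(1501)) + 1
log2(1501) = 10.5517
floor(log2(1501)) = 10, so 10 + 1 = 11
Final answer: 11


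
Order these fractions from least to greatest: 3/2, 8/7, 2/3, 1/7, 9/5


Convert to decimal for comparison:
  3/2 = 1.5
  8/7 = 1.1429
  2/3 = 0.6667
  1/7 = 0.1429
  9/5 = 1.8
Decimals in increasing order: 0.1429 < 0.6667 < 1.1429 < 1.5 < 1.8
Writing each back as its fraction gives the sorted order.
Final answer: 1/7, 2/3, 8/7, 3/2, 9/5


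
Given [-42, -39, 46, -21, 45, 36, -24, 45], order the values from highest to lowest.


Original list: [-42, -39, 46, -21, 45, 36, -24, 45]
Repeatedly take the largest remaining element:
  Remaining [-42, -39, 46, -21, 45, 36, -24, 45] -> largest is 46
  Remaining [-42, -39, -21, 45, 36, -24, 45] -> largest is 45
  Remaining [-42, -39, -21, 36, -24, 45] -> largest is 45
  Remaining [-42, -39, -21, 36, -24] -> largest is 36
  Remaining [-42, -39, -21, -24] -> largest is -21
  Remaining [-42, -39, -24] -> largest is -24
  Remaining [-42, -39] -> largest is -39
  Remaining [-42] -> largest is -42
Collecting the picks in order gives the descending list.
Final answer: [46, 45, 45, 36, -21, -24, -39, -42]


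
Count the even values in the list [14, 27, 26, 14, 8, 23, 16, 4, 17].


Check each element:
  14 is even
  27 is odd
  26 is even
  14 is even
  8 is even
  23 is odd
  16 is even
  4 is even
  17 is odd
Evens: [14, 26, 14, 8, 16, 4]
Count of evens = 6
Final answer: 6


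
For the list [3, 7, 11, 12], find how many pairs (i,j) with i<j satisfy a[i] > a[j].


For each element, count the later elements that are smaller than it:
  3 (index 0): smaller elements after it = [] -> 0
  7 (index 1): smaller elements after it = [] -> 0
  11 (index 2): smaller elements after it = [] -> 0
Total inversions = 0 + 0 + 0 = 0
Final answer: 0


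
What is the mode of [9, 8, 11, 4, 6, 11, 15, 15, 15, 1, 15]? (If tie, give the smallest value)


Count the frequency of each value:
  1 appears 1 time(s)
  4 appears 1 time(s)
  6 appears 1 time(s)
  8 appears 1 time(s)
  9 appears 1 time(s)
  11 appears 2 time(s)
  15 appears 4 time(s)
Maximum frequency is 4.
Only 15 reaches that frequency, so it is the mode.
Final answer: 15


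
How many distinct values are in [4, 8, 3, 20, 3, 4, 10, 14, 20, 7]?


List all unique values:
Distinct values: [3, 4, 7, 8, 10, 14, 20]
Count = 7
Final answer: 7


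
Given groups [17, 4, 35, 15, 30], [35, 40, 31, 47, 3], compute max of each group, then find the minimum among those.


Find max of each group:
  Group 1: [17, 4, 35, 15, 30] -> max = 35
  Group 2: [35, 40, 31, 47, 3] -> max = 47
Maxes: [35, 47]
Minimum of maxes = 35
Final answer: 35


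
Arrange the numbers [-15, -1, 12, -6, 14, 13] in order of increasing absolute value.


Compute absolute values:
  |-15| = 15
  |-1| = 1
  |12| = 12
  |-6| = 6
  |14| = 14
  |13| = 13
Absolute values in increasing order: 1 < 6 < 12 < 13 < 14 < 15
Listing the original numbers in that order gives the answer.
Final answer: [-1, -6, 12, 13, 14, -15]


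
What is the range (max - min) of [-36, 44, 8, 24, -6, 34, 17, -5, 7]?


Maximum value: 44
Minimum value: -36
Range = 44 - (-36) = 80
Final answer: 80


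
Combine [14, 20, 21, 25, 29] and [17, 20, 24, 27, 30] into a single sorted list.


List A: [14, 20, 21, 25, 29]
List B: [17, 20, 24, 27, 30]
Repeatedly compare the front elements and take the smaller:
  14 vs 17 -> take 14
  20 vs 17 -> take 17
  20 vs 20 -> take 20
  21 vs 20 -> take 20
  21 vs 24 -> take 21
  25 vs 24 -> take 24
  25 vs 27 -> take 25
  29 vs 27 -> take 27
  29 vs 30 -> take 29
  A is exhausted; append the rest of B: [30]
Final answer: [14, 17, 20, 20, 21, 24, 25, 27, 29, 30]


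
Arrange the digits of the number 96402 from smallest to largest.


The number 96402 has digits: 9, 6, 4, 0, 2
Sorted: 0, 2, 4, 6, 9
Joining the sorted digits gives the result.
Final answer: 02469


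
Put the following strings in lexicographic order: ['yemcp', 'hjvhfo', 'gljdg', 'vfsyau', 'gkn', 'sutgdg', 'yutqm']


Compare strings character by character (the first differing letter decides):
  'gkn' < 'gljdg' since 'k' < 'l' at position 2
  'gljdg' < 'hjvhfo' since 'g' < 'h' at position 1
  'hjvhfo' < 'sutgdg' since 'h' < 's' at position 1
  'sutgdg' < 'vfsyau' since 's' < 'v' at position 1
  'vfsyau' < 'yemcp' since 'v' < 'y' at position 1
  'yemcp' < 'yutqm' since 'e' < 'u' at position 2
Chaining these comparisons gives the alphabetical order.
Final answer: ['gkn', 'gljdg', 'hjvhfo', 'sutgdg', 'vfsyau', 'yemcp', 'yutqm']


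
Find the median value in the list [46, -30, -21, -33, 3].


First, sort the list: [-33, -30, -21, 3, 46]
The list has 5 elements (odd count).
The middle index is 2 (0-based), and the element there is -21.
Final answer: -21
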